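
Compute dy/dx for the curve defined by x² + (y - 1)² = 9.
Take d/dx of both sides. Since y is implicitly a function of x, the chain rule attaches a y' = dy/dx factor whenever we differentiate through y.

Set F(x, y) = (left side) − (right side), so the curve is F = 0. Differentiating each term of F:
  d/dx[x^2] = 2x
  d/dx[(y - 1)^2] = 2·y'(y - 1)
  d/dx[-9] = 0

Collecting, the y'-free part is the partial derivative in x and the y' coefficient is the partial derivative in y:
  ∂F/∂x = 2x
  ∂F/∂y = 2y - 2

so d/dx[F(x, y(x))] = ∂F/∂x + (∂F/∂y)·y' = 0. Rearranging,
  dy/dx = -(∂F/∂x)/(∂F/∂y) = -(2x)/(2y - 2) = -x/(y - 1)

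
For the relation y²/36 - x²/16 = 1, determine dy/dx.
Apply d/dx to both sides, remembering that y depends on x. Each occurrence of y therefore brings in a y' = dy/dx via the chain rule.

With F(x, y) equal to the left-hand side minus the right, differentiate F term by term:
  d/dx[-x^2/16] = -x/8
  d/dx[y^2/36] = y·y'/18
  d/dx[-1] = 0
Adding these up, d/dx[F] = 0 becomes
  (-x/8) + (y/18)·y' = 0,
so isolating y',
  dy/dx = -(-x/8)/(y/18) = 9x/(4y)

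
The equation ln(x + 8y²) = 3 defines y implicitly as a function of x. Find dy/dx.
Differentiate the relation implicitly: treat y = y(x) and apply the chain rule, so every y-derivative picks up a y' = dy/dx factor.

With everything moved to the left-hand side, differentiate term by term:
  d/dx[ln(x + 8y^2)] = (16y·y' + 1)/(x + 8y^2)
  d/dx[-3] = 0

Separating the contributions that come from x directly and those that come through y:
  without y':      1/(x + 8y^2)
  multiplying y':  16y/(x + 8y^2)

so (1/(x + 8y^2)) + (16y/(x + 8y^2))·y' = 0, and therefore
  dy/dx = -(1/(x + 8y^2))/(16y/(x + 8y^2)) = -1/(16y)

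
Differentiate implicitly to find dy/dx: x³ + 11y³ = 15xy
Take d/dx of both sides. Since y is implicitly a function of x, the chain rule attaches a y' = dy/dx factor whenever we differentiate through y.

Set F(x, y) = (left side) − (right side), so the curve is F = 0. Differentiating each term of F:
  d/dx[x^3] = 3x^2
  d/dx[-15xy] = -15x·y' - 15y
  d/dx[11y^3] = 33y^2·y'

Collecting, the y'-free part is the partial derivative in x and the y' coefficient is the partial derivative in y:
  ∂F/∂x = 3x^2 - 15y
  ∂F/∂y = -15x + 33y^2

so d/dx[F(x, y(x))] = ∂F/∂x + (∂F/∂y)·y' = 0. Rearranging,
  dy/dx = -(∂F/∂x)/(∂F/∂y) = -(3x^2 - 15y)/(-15x + 33y^2) = (x^2 - 5y)/(5x - 11y^2)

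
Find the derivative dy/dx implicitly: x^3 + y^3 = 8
Apply d/dx to both sides, remembering that y depends on x. Each occurrence of y therefore brings in a y' = dy/dx via the chain rule.

With F(x, y) equal to the left-hand side minus the right, differentiate F term by term:
  d/dx[x^3] = 3x^2
  d/dx[y^3] = 3y^2·y'
  d/dx[-8] = 0
Adding these up, d/dx[F] = 0 becomes
  (3x^2) + (3y^2)·y' = 0,
so isolating y',
  dy/dx = -(3x^2)/(3y^2) = -x^2/y^2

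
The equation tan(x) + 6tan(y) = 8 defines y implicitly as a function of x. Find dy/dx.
Take d/dx of both sides. Since y is implicitly a function of x, the chain rule attaches a y' = dy/dx factor whenever we differentiate through y.

Set F(x, y) = (left side) − (right side), so the curve is F = 0. Differentiating each term of F:
  d/dx[tan(x)] = tan(x)^2 + 1
  d/dx[6tan(y)] = 6·y'(tan(y)^2 + 1)
  d/dx[-8] = 0

Collecting, the y'-free part is the partial derivative in x and the y' coefficient is the partial derivative in y:
  ∂F/∂x = tan(x)^2 + 1
  ∂F/∂y = 6tan(y)^2 + 6

so d/dx[F(x, y(x))] = ∂F/∂x + (∂F/∂y)·y' = 0. Rearranging,
  dy/dx = -(∂F/∂x)/(∂F/∂y) = -(tan(x)^2 + 1)/(6tan(y)^2 + 6) = -cos(y)^2/(6cos(x)^2)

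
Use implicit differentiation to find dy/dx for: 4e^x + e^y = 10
Differentiate both sides with respect to x, treating y as y(x). By the chain rule, any term containing y contributes a factor of y' = dy/dx when we differentiate it.

Move every term to one side and write the relation as F(x, y) = 0. Term by term,
  d/dx[4e^(x)] = 4e^(x)
  d/dx[e^(y)] = y'·e^(y)
  d/dx[-10] = 0

The pieces without y' make up ∂F/∂x and the coefficient of y' is ∂F/∂y:
  ∂F/∂x = 4e^(x),
  ∂F/∂y = e^(y).

Since d/dx[F] = ∂F/∂x + (∂F/∂y)·y' = 0, solve for y':
  (∂F/∂y)·y' = -∂F/∂x
  dy/dx = -(∂F/∂x)/(∂F/∂y) = -(4e^(x))/(e^(y)) = -4e^(x - y)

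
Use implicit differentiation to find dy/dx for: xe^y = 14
Apply d/dx to both sides, remembering that y depends on x. Each occurrence of y therefore brings in a y' = dy/dx via the chain rule.

With F(x, y) equal to the left-hand side minus the right, differentiate F term by term:
  d/dx[x·e^(y)] = x·y'·e^(y) + e^(y)
  d/dx[-14] = 0
Adding these up, d/dx[F] = 0 becomes
  (e^(y)) + (x·e^(y))·y' = 0,
so isolating y',
  dy/dx = -(e^(y))/(x·e^(y)) = -1/x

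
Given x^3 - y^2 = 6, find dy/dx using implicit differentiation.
Take d/dx of both sides. Since y is implicitly a function of x, the chain rule attaches a y' = dy/dx factor whenever we differentiate through y.

Set F(x, y) = (left side) − (right side), so the curve is F = 0. Differentiating each term of F:
  d/dx[x^3] = 3x^2
  d/dx[-y^2] = -2y·y'
  d/dx[-6] = 0

Collecting, the y'-free part is the partial derivative in x and the y' coefficient is the partial derivative in y:
  ∂F/∂x = 3x^2
  ∂F/∂y = -2y

so d/dx[F(x, y(x))] = ∂F/∂x + (∂F/∂y)·y' = 0. Rearranging,
  dy/dx = -(∂F/∂x)/(∂F/∂y) = -(3x^2)/(-2y) = 3x^2/(2y)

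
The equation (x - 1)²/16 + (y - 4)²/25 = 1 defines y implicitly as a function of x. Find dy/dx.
Differentiate the relation implicitly: treat y = y(x) and apply the chain rule, so every y-derivative picks up a y' = dy/dx factor.

With everything moved to the left-hand side, differentiate term by term:
  d/dx[(x - 1)^2/16] = x/8 - 1/8
  d/dx[(y - 4)^2/25] = 2·y'(y - 4)/25
  d/dx[-1] = 0

Separating the contributions that come from x directly and those that come through y:
  without y':      x/8 - 1/8
  multiplying y':  2y/25 - 8/25

so (x/8 - 1/8) + (2y/25 - 8/25)·y' = 0, and therefore
  dy/dx = -(x/8 - 1/8)/(2y/25 - 8/25)
        = -((x - 1)/8)/(2(y - 4)/25) = 25(1 - x)/(16(y - 4))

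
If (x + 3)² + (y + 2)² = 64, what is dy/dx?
Apply d/dx to both sides, remembering that y depends on x. Each occurrence of y therefore brings in a y' = dy/dx via the chain rule.

With F(x, y) equal to the left-hand side minus the right, differentiate F term by term:
  d/dx[(x + 3)^2] = 2x + 6
  d/dx[(y + 2)^2] = 2·y'(y + 2)
  d/dx[-64] = 0
Adding these up, d/dx[F] = 0 becomes
  (2x + 6) + (2y + 4)·y' = 0,
so isolating y',
  dy/dx = -(2x + 6)/(2y + 4) = (-x - 3)/(y + 2)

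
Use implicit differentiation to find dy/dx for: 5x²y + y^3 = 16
Differentiate the relation implicitly: treat y = y(x) and apply the chain rule, so every y-derivative picks up a y' = dy/dx factor.

With everything moved to the left-hand side, differentiate term by term:
  d/dx[5x^2y] = 5x^2·y' + 10xy
  d/dx[y^3] = 3y^2·y'
  d/dx[-16] = 0

Separating the contributions that come from x directly and those that come through y:
  without y':      10xy
  multiplying y':  5x^2 + 3y^2

so (10xy) + (5x^2 + 3y^2)·y' = 0, and therefore
  dy/dx = -(10xy)/(5x^2 + 3y^2) = -10xy/(5x^2 + 3y^2)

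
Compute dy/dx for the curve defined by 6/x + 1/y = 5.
Differentiate the relation implicitly: treat y = y(x) and apply the chain rule, so every y-derivative picks up a y' = dy/dx factor.

With everything moved to the left-hand side, differentiate term by term:
  d/dx[1/y] = -y'/y^2
  d/dx[6/x] = -6/x^2
  d/dx[-5] = 0

Separating the contributions that come from x directly and those that come through y:
  without y':      -6/x^2
  multiplying y':  -1/y^2

so (-6/x^2) + (-1/y^2)·y' = 0, and therefore
  dy/dx = -(-6/x^2)/(-1/y^2) = -6y^2/x^2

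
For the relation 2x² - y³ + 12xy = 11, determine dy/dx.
Differentiate both sides with respect to x, treating y as y(x). By the chain rule, any term containing y contributes a factor of y' = dy/dx when we differentiate it.

Move every term to one side and write the relation as F(x, y) = 0. Term by term,
  d/dx[2x^2] = 4x
  d/dx[12xy] = 12x·y' + 12y
  d/dx[-y^3] = -3y^2·y'
  d/dx[-11] = 0

The pieces without y' make up ∂F/∂x and the coefficient of y' is ∂F/∂y:
  ∂F/∂x = 4x + 12y,
  ∂F/∂y = 12x - 3y^2.

Since d/dx[F] = ∂F/∂x + (∂F/∂y)·y' = 0, solve for y':
  (∂F/∂y)·y' = -∂F/∂x
  dy/dx = -(∂F/∂x)/(∂F/∂y) = -(4x + 12y)/(12x - 3y^2) = 4(-x - 3y)/(3(4x - y^2))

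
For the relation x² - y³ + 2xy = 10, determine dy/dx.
Apply d/dx to both sides, remembering that y depends on x. Each occurrence of y therefore brings in a y' = dy/dx via the chain rule.

With F(x, y) equal to the left-hand side minus the right, differentiate F term by term:
  d/dx[x^2] = 2x
  d/dx[2xy] = 2x·y' + 2y
  d/dx[-y^3] = -3y^2·y'
  d/dx[-10] = 0
Adding these up, d/dx[F] = 0 becomes
  (2x + 2y) + (2x - 3y^2)·y' = 0,
so isolating y',
  dy/dx = -(2x + 2y)/(2x - 3y^2) = 2(-x - y)/(2x - 3y^2)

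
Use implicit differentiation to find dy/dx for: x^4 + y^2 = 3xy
Differentiate the relation implicitly: treat y = y(x) and apply the chain rule, so every y-derivative picks up a y' = dy/dx factor.

With everything moved to the left-hand side, differentiate term by term:
  d/dx[x^4] = 4x^3
  d/dx[-3xy] = -3x·y' - 3y
  d/dx[y^2] = 2y·y'

Separating the contributions that come from x directly and those that come through y:
  without y':      4x^3 - 3y
  multiplying y':  -3x + 2y

so (4x^3 - 3y) + (-3x + 2y)·y' = 0, and therefore
  dy/dx = -(4x^3 - 3y)/(-3x + 2y) = (4x^3 - 3y)/(3x - 2y)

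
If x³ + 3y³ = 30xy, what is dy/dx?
Apply d/dx to both sides, remembering that y depends on x. Each occurrence of y therefore brings in a y' = dy/dx via the chain rule.

With F(x, y) equal to the left-hand side minus the right, differentiate F term by term:
  d/dx[x^3] = 3x^2
  d/dx[-30xy] = -30x·y' - 30y
  d/dx[3y^3] = 9y^2·y'
Adding these up, d/dx[F] = 0 becomes
  (3x^2 - 30y) + (-30x + 9y^2)·y' = 0,
so isolating y',
  dy/dx = -(3x^2 - 30y)/(-30x + 9y^2) = (x^2 - 10y)/(10x - 3y^2)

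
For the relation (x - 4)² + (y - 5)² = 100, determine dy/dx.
Differentiate both sides with respect to x, treating y as y(x). By the chain rule, any term containing y contributes a factor of y' = dy/dx when we differentiate it.

Move every term to one side and write the relation as F(x, y) = 0. Term by term,
  d/dx[(x - 4)^2] = 2x - 8
  d/dx[(y - 5)^2] = 2·y'(y - 5)
  d/dx[-100] = 0

The pieces without y' make up ∂F/∂x and the coefficient of y' is ∂F/∂y:
  ∂F/∂x = 2x - 8,
  ∂F/∂y = 2y - 10.

Since d/dx[F] = ∂F/∂x + (∂F/∂y)·y' = 0, solve for y':
  (∂F/∂y)·y' = -∂F/∂x
  dy/dx = -(∂F/∂x)/(∂F/∂y) = -(2x - 8)/(2y - 10) = (4 - x)/(y - 5)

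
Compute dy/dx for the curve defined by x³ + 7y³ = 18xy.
Differentiate the relation implicitly: treat y = y(x) and apply the chain rule, so every y-derivative picks up a y' = dy/dx factor.

With everything moved to the left-hand side, differentiate term by term:
  d/dx[x^3] = 3x^2
  d/dx[-18xy] = -18x·y' - 18y
  d/dx[7y^3] = 21y^2·y'

Separating the contributions that come from x directly and those that come through y:
  without y':      3x^2 - 18y
  multiplying y':  -18x + 21y^2

so (3x^2 - 18y) + (-18x + 21y^2)·y' = 0, and therefore
  dy/dx = -(3x^2 - 18y)/(-18x + 21y^2) = (x^2 - 6y)/(6x - 7y^2)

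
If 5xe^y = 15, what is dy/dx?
Take d/dx of both sides. Since y is implicitly a function of x, the chain rule attaches a y' = dy/dx factor whenever we differentiate through y.

Set F(x, y) = (left side) − (right side), so the curve is F = 0. Differentiating each term of F:
  d/dx[5x·e^(y)] = 5x·y'·e^(y) + 5e^(y)
  d/dx[-15] = 0

Collecting, the y'-free part is the partial derivative in x and the y' coefficient is the partial derivative in y:
  ∂F/∂x = 5e^(y)
  ∂F/∂y = 5x·e^(y)

so d/dx[F(x, y(x))] = ∂F/∂x + (∂F/∂y)·y' = 0. Rearranging,
  dy/dx = -(∂F/∂x)/(∂F/∂y) = -(5e^(y))/(5x·e^(y)) = -1/x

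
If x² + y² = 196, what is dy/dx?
Apply d/dx to both sides, remembering that y depends on x. Each occurrence of y therefore brings in a y' = dy/dx via the chain rule.

With F(x, y) equal to the left-hand side minus the right, differentiate F term by term:
  d/dx[x^2] = 2x
  d/dx[y^2] = 2y·y'
  d/dx[-196] = 0
Adding these up, d/dx[F] = 0 becomes
  (2x) + (2y)·y' = 0,
so isolating y',
  dy/dx = -(2x)/(2y) = -x/y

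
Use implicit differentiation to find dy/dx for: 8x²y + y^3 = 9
Take d/dx of both sides. Since y is implicitly a function of x, the chain rule attaches a y' = dy/dx factor whenever we differentiate through y.

Set F(x, y) = (left side) − (right side), so the curve is F = 0. Differentiating each term of F:
  d/dx[8x^2y] = 8x^2·y' + 16xy
  d/dx[y^3] = 3y^2·y'
  d/dx[-9] = 0

Collecting, the y'-free part is the partial derivative in x and the y' coefficient is the partial derivative in y:
  ∂F/∂x = 16xy
  ∂F/∂y = 8x^2 + 3y^2

so d/dx[F(x, y(x))] = ∂F/∂x + (∂F/∂y)·y' = 0. Rearranging,
  dy/dx = -(∂F/∂x)/(∂F/∂y) = -(16xy)/(8x^2 + 3y^2) = -16xy/(8x^2 + 3y^2)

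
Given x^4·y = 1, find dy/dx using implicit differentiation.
Take d/dx of both sides. Since y is implicitly a function of x, the chain rule attaches a y' = dy/dx factor whenever we differentiate through y.

Set F(x, y) = (left side) − (right side), so the curve is F = 0. Differentiating each term of F:
  d/dx[x^4y] = x^4·y' + 4x^3y
  d/dx[-1] = 0

Collecting, the y'-free part is the partial derivative in x and the y' coefficient is the partial derivative in y:
  ∂F/∂x = 4x^3y
  ∂F/∂y = x^4

so d/dx[F(x, y(x))] = ∂F/∂x + (∂F/∂y)·y' = 0. Rearranging,
  dy/dx = -(∂F/∂x)/(∂F/∂y) = -(4x^3y)/(x^4) = -4y/x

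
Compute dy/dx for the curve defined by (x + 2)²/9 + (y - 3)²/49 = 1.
Take d/dx of both sides. Since y is implicitly a function of x, the chain rule attaches a y' = dy/dx factor whenever we differentiate through y.

Set F(x, y) = (left side) − (right side), so the curve is F = 0. Differentiating each term of F:
  d/dx[(x + 2)^2/9] = 2x/9 + 4/9
  d/dx[(y - 3)^2/49] = 2·y'(y - 3)/49
  d/dx[-1] = 0

Collecting, the y'-free part is the partial derivative in x and the y' coefficient is the partial derivative in y:
  ∂F/∂x = 2x/9 + 4/9
  ∂F/∂y = 2y/49 - 6/49

so d/dx[F(x, y(x))] = ∂F/∂x + (∂F/∂y)·y' = 0. Rearranging,
  dy/dx = -(∂F/∂x)/(∂F/∂y) = -(2x/9 + 4/9)/(2y/49 - 6/49)
        = -(2(x + 2)/9)/(2(y - 3)/49) = 49(-x - 2)/(9(y - 3))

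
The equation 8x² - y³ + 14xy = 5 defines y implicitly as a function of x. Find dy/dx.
Take d/dx of both sides. Since y is implicitly a function of x, the chain rule attaches a y' = dy/dx factor whenever we differentiate through y.

Set F(x, y) = (left side) − (right side), so the curve is F = 0. Differentiating each term of F:
  d/dx[8x^2] = 16x
  d/dx[14xy] = 14x·y' + 14y
  d/dx[-y^3] = -3y^2·y'
  d/dx[-5] = 0

Collecting, the y'-free part is the partial derivative in x and the y' coefficient is the partial derivative in y:
  ∂F/∂x = 16x + 14y
  ∂F/∂y = 14x - 3y^2

so d/dx[F(x, y(x))] = ∂F/∂x + (∂F/∂y)·y' = 0. Rearranging,
  dy/dx = -(∂F/∂x)/(∂F/∂y) = -(16x + 14y)/(14x - 3y^2) = 2(-8x - 7y)/(14x - 3y^2)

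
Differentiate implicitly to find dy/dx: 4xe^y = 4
Differentiate both sides with respect to x, treating y as y(x). By the chain rule, any term containing y contributes a factor of y' = dy/dx when we differentiate it.

Move every term to one side and write the relation as F(x, y) = 0. Term by term,
  d/dx[4x·e^(y)] = 4x·y'·e^(y) + 4e^(y)
  d/dx[-4] = 0

The pieces without y' make up ∂F/∂x and the coefficient of y' is ∂F/∂y:
  ∂F/∂x = 4e^(y),
  ∂F/∂y = 4x·e^(y).

Since d/dx[F] = ∂F/∂x + (∂F/∂y)·y' = 0, solve for y':
  (∂F/∂y)·y' = -∂F/∂x
  dy/dx = -(∂F/∂x)/(∂F/∂y) = -(4e^(y))/(4x·e^(y)) = -1/x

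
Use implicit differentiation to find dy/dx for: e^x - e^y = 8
Differentiate both sides with respect to x, treating y as y(x). By the chain rule, any term containing y contributes a factor of y' = dy/dx when we differentiate it.

Move every term to one side and write the relation as F(x, y) = 0. Term by term,
  d/dx[e^(x)] = e^(x)
  d/dx[-e^(y)] = -y'·e^(y)
  d/dx[-8] = 0

The pieces without y' make up ∂F/∂x and the coefficient of y' is ∂F/∂y:
  ∂F/∂x = e^(x),
  ∂F/∂y = -e^(y).

Since d/dx[F] = ∂F/∂x + (∂F/∂y)·y' = 0, solve for y':
  (∂F/∂y)·y' = -∂F/∂x
  dy/dx = -(∂F/∂x)/(∂F/∂y) = -(e^(x))/(-e^(y)) = e^(x - y)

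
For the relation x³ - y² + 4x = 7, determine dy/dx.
Differentiate the relation implicitly: treat y = y(x) and apply the chain rule, so every y-derivative picks up a y' = dy/dx factor.

With everything moved to the left-hand side, differentiate term by term:
  d/dx[x^3] = 3x^2
  d/dx[4x] = 4
  d/dx[-y^2] = -2y·y'
  d/dx[-7] = 0

Separating the contributions that come from x directly and those that come through y:
  without y':      3x^2 + 4
  multiplying y':  -2y

so (3x^2 + 4) + (-2y)·y' = 0, and therefore
  dy/dx = -(3x^2 + 4)/(-2y) = (3x^2 + 4)/(2y)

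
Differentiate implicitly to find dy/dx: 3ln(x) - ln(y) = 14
Apply d/dx to both sides, remembering that y depends on x. Each occurrence of y therefore brings in a y' = dy/dx via the chain rule.

With F(x, y) equal to the left-hand side minus the right, differentiate F term by term:
  d/dx[3ln(x)] = 3/x
  d/dx[-ln(y)] = -y'/y
  d/dx[-14] = 0
Adding these up, d/dx[F] = 0 becomes
  (3/x) + (-1/y)·y' = 0,
so isolating y',
  dy/dx = -(3/x)/(-1/y) = 3y/x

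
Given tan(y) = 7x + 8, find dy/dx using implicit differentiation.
Take d/dx of both sides. Since y is implicitly a function of x, the chain rule attaches a y' = dy/dx factor whenever we differentiate through y.

Set F(x, y) = (left side) − (right side), so the curve is F = 0. Differentiating each term of F:
  d/dx[-7x] = -7
  d/dx[tan(y)] = y'(tan(y)^2 + 1)
  d/dx[-8] = 0

Collecting, the y'-free part is the partial derivative in x and the y' coefficient is the partial derivative in y:
  ∂F/∂x = -7
  ∂F/∂y = tan(y)^2 + 1

so d/dx[F(x, y(x))] = ∂F/∂x + (∂F/∂y)·y' = 0. Rearranging,
  dy/dx = -(∂F/∂x)/(∂F/∂y) = -(-7)/(tan(y)^2 + 1) = 7cos(y)^2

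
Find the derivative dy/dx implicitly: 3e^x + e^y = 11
Apply d/dx to both sides, remembering that y depends on x. Each occurrence of y therefore brings in a y' = dy/dx via the chain rule.

With F(x, y) equal to the left-hand side minus the right, differentiate F term by term:
  d/dx[3e^(x)] = 3e^(x)
  d/dx[e^(y)] = y'·e^(y)
  d/dx[-11] = 0
Adding these up, d/dx[F] = 0 becomes
  (3e^(x)) + (e^(y))·y' = 0,
so isolating y',
  dy/dx = -(3e^(x))/(e^(y)) = -3e^(x - y)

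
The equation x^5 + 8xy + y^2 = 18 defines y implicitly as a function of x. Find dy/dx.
Differentiate the relation implicitly: treat y = y(x) and apply the chain rule, so every y-derivative picks up a y' = dy/dx factor.

With everything moved to the left-hand side, differentiate term by term:
  d/dx[x^5] = 5x^4
  d/dx[8xy] = 8x·y' + 8y
  d/dx[y^2] = 2y·y'
  d/dx[-18] = 0

Separating the contributions that come from x directly and those that come through y:
  without y':      5x^4 + 8y
  multiplying y':  8x + 2y

so (5x^4 + 8y) + (8x + 2y)·y' = 0, and therefore
  dy/dx = -(5x^4 + 8y)/(8x + 2y) = (-5x^4 - 8y)/(2(4x + y))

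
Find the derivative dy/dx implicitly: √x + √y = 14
Differentiate the relation implicitly: treat y = y(x) and apply the chain rule, so every y-derivative picks up a y' = dy/dx factor.

With everything moved to the left-hand side, differentiate term by term:
  d/dx[√(x)] = 1/(2√(x))
  d/dx[√(y)] = y'/(2√(y))
  d/dx[-14] = 0

Separating the contributions that come from x directly and those that come through y:
  without y':      1/(2√(x))
  multiplying y':  1/(2√(y))

so (1/(2√(x))) + (1/(2√(y)))·y' = 0, and therefore
  dy/dx = -(1/(2√(x)))/(1/(2√(y))) = -√(y)/√(x)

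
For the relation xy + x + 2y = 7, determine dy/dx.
Apply d/dx to both sides, remembering that y depends on x. Each occurrence of y therefore brings in a y' = dy/dx via the chain rule.

With F(x, y) equal to the left-hand side minus the right, differentiate F term by term:
  d/dx[xy] = x·y' + y
  d/dx[x] = 1
  d/dx[2y] = 2·y'
  d/dx[-7] = 0
Adding these up, d/dx[F] = 0 becomes
  (y + 1) + (x + 2)·y' = 0,
so isolating y',
  dy/dx = -(y + 1)/(x + 2) = (-y - 1)/(x + 2)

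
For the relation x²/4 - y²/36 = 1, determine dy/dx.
Differentiate the relation implicitly: treat y = y(x) and apply the chain rule, so every y-derivative picks up a y' = dy/dx factor.

With everything moved to the left-hand side, differentiate term by term:
  d/dx[x^2/4] = x/2
  d/dx[-y^2/36] = -y·y'/18
  d/dx[-1] = 0

Separating the contributions that come from x directly and those that come through y:
  without y':      x/2
  multiplying y':  -y/18

so (x/2) + (-y/18)·y' = 0, and therefore
  dy/dx = -(x/2)/(-y/18) = 9x/y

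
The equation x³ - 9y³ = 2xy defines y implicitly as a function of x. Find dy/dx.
Apply d/dx to both sides, remembering that y depends on x. Each occurrence of y therefore brings in a y' = dy/dx via the chain rule.

With F(x, y) equal to the left-hand side minus the right, differentiate F term by term:
  d/dx[x^3] = 3x^2
  d/dx[-2xy] = -2x·y' - 2y
  d/dx[-9y^3] = -27y^2·y'
Adding these up, d/dx[F] = 0 becomes
  (3x^2 - 2y) + (-2x - 27y^2)·y' = 0,
so isolating y',
  dy/dx = -(3x^2 - 2y)/(-2x - 27y^2) = (3x^2 - 2y)/(2x + 27y^2)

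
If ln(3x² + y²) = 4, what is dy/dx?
Differentiate both sides with respect to x, treating y as y(x). By the chain rule, any term containing y contributes a factor of y' = dy/dx when we differentiate it.

Move every term to one side and write the relation as F(x, y) = 0. Term by term,
  d/dx[ln(3x^2 + y^2)] = (6x + 2y·y')/(3x^2 + y^2)
  d/dx[-4] = 0

The pieces without y' make up ∂F/∂x and the coefficient of y' is ∂F/∂y:
  ∂F/∂x = 6x/(3x^2 + y^2),
  ∂F/∂y = 2y/(3x^2 + y^2).

Since d/dx[F] = ∂F/∂x + (∂F/∂y)·y' = 0, solve for y':
  (∂F/∂y)·y' = -∂F/∂x
  dy/dx = -(∂F/∂x)/(∂F/∂y) = -(6x/(3x^2 + y^2))/(2y/(3x^2 + y^2)) = -3x/y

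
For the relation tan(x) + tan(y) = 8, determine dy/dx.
Differentiate both sides with respect to x, treating y as y(x). By the chain rule, any term containing y contributes a factor of y' = dy/dx when we differentiate it.

Move every term to one side and write the relation as F(x, y) = 0. Term by term,
  d/dx[tan(x)] = tan(x)^2 + 1
  d/dx[tan(y)] = y'(tan(y)^2 + 1)
  d/dx[-8] = 0

The pieces without y' make up ∂F/∂x and the coefficient of y' is ∂F/∂y:
  ∂F/∂x = tan(x)^2 + 1,
  ∂F/∂y = tan(y)^2 + 1.

Since d/dx[F] = ∂F/∂x + (∂F/∂y)·y' = 0, solve for y':
  (∂F/∂y)·y' = -∂F/∂x
  dy/dx = -(∂F/∂x)/(∂F/∂y) = -(tan(x)^2 + 1)/(tan(y)^2 + 1) = -cos(y)^2/cos(x)^2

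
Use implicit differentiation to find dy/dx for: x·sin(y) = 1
Apply d/dx to both sides, remembering that y depends on x. Each occurrence of y therefore brings in a y' = dy/dx via the chain rule.

With F(x, y) equal to the left-hand side minus the right, differentiate F term by term:
  d/dx[x·sin(y)] = x·y'·cos(y) + sin(y)
  d/dx[-1] = 0
Adding these up, d/dx[F] = 0 becomes
  (sin(y)) + (x·cos(y))·y' = 0,
so isolating y',
  dy/dx = -(sin(y))/(x·cos(y)) = -tan(y)/x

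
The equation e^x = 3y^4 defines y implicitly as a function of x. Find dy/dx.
Differentiate both sides with respect to x, treating y as y(x). By the chain rule, any term containing y contributes a factor of y' = dy/dx when we differentiate it.

Move every term to one side and write the relation as F(x, y) = 0. Term by term,
  d/dx[-3y^4] = -12y^3·y'
  d/dx[e^(x)] = e^(x)

The pieces without y' make up ∂F/∂x and the coefficient of y' is ∂F/∂y:
  ∂F/∂x = e^(x),
  ∂F/∂y = -12y^3.

Since d/dx[F] = ∂F/∂x + (∂F/∂y)·y' = 0, solve for y':
  (∂F/∂y)·y' = -∂F/∂x
  dy/dx = -(∂F/∂x)/(∂F/∂y) = -(e^(x))/(-12y^3) = e^(x)/(12y^3)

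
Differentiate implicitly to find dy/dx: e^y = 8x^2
Differentiate both sides with respect to x, treating y as y(x). By the chain rule, any term containing y contributes a factor of y' = dy/dx when we differentiate it.

Move every term to one side and write the relation as F(x, y) = 0. Term by term,
  d/dx[-8x^2] = -16x
  d/dx[e^(y)] = y'·e^(y)

The pieces without y' make up ∂F/∂x and the coefficient of y' is ∂F/∂y:
  ∂F/∂x = -16x,
  ∂F/∂y = e^(y).

Since d/dx[F] = ∂F/∂x + (∂F/∂y)·y' = 0, solve for y':
  (∂F/∂y)·y' = -∂F/∂x
  dy/dx = -(∂F/∂x)/(∂F/∂y) = -(-16x)/(e^(y)) = 16x·e^(-y)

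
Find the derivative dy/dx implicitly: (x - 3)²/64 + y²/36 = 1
Take d/dx of both sides. Since y is implicitly a function of x, the chain rule attaches a y' = dy/dx factor whenever we differentiate through y.

Set F(x, y) = (left side) − (right side), so the curve is F = 0. Differentiating each term of F:
  d/dx[y^2/36] = y·y'/18
  d/dx[(x - 3)^2/64] = x/32 - 3/32
  d/dx[-1] = 0

Collecting, the y'-free part is the partial derivative in x and the y' coefficient is the partial derivative in y:
  ∂F/∂x = x/32 - 3/32
  ∂F/∂y = y/18

so d/dx[F(x, y(x))] = ∂F/∂x + (∂F/∂y)·y' = 0. Rearranging,
  dy/dx = -(∂F/∂x)/(∂F/∂y) = -(x/32 - 3/32)/(y/18)
        = -((x - 3)/32)/(y/18) = 9(3 - x)/(16y)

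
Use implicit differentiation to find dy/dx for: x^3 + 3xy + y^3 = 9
Take d/dx of both sides. Since y is implicitly a function of x, the chain rule attaches a y' = dy/dx factor whenever we differentiate through y.

Set F(x, y) = (left side) − (right side), so the curve is F = 0. Differentiating each term of F:
  d/dx[x^3] = 3x^2
  d/dx[3xy] = 3x·y' + 3y
  d/dx[y^3] = 3y^2·y'
  d/dx[-9] = 0

Collecting, the y'-free part is the partial derivative in x and the y' coefficient is the partial derivative in y:
  ∂F/∂x = 3x^2 + 3y
  ∂F/∂y = 3x + 3y^2

so d/dx[F(x, y(x))] = ∂F/∂x + (∂F/∂y)·y' = 0. Rearranging,
  dy/dx = -(∂F/∂x)/(∂F/∂y) = -(3x^2 + 3y)/(3x + 3y^2) = (-x^2 - y)/(x + y^2)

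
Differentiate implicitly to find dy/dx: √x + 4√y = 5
Differentiate the relation implicitly: treat y = y(x) and apply the chain rule, so every y-derivative picks up a y' = dy/dx factor.

With everything moved to the left-hand side, differentiate term by term:
  d/dx[√(x)] = 1/(2√(x))
  d/dx[4√(y)] = 2·y'/√(y)
  d/dx[-5] = 0

Separating the contributions that come from x directly and those that come through y:
  without y':      1/(2√(x))
  multiplying y':  2/√(y)

so (1/(2√(x))) + (2/√(y))·y' = 0, and therefore
  dy/dx = -(1/(2√(x)))/(2/√(y)) = -√(y)/(4√(x))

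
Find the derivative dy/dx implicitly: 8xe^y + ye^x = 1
Take d/dx of both sides. Since y is implicitly a function of x, the chain rule attaches a y' = dy/dx factor whenever we differentiate through y.

Set F(x, y) = (left side) − (right side), so the curve is F = 0. Differentiating each term of F:
  d/dx[8x·e^(y)] = 8x·y'·e^(y) + 8e^(y)
  d/dx[y·e^(x)] = y·e^(x) + y'·e^(x)
  d/dx[-1] = 0

Collecting, the y'-free part is the partial derivative in x and the y' coefficient is the partial derivative in y:
  ∂F/∂x = y·e^(x) + 8e^(y)
  ∂F/∂y = 8x·e^(y) + e^(x)

so d/dx[F(x, y(x))] = ∂F/∂x + (∂F/∂y)·y' = 0. Rearranging,
  dy/dx = -(∂F/∂x)/(∂F/∂y) = -(y·e^(x) + 8e^(y))/(8x·e^(y) + e^(x)) = (-y·e^(x) - 8e^(y))/(8x·e^(y) + e^(x))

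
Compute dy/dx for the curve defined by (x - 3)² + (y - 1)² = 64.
Take d/dx of both sides. Since y is implicitly a function of x, the chain rule attaches a y' = dy/dx factor whenever we differentiate through y.

Set F(x, y) = (left side) − (right side), so the curve is F = 0. Differentiating each term of F:
  d/dx[(x - 3)^2] = 2x - 6
  d/dx[(y - 1)^2] = 2·y'(y - 1)
  d/dx[-64] = 0

Collecting, the y'-free part is the partial derivative in x and the y' coefficient is the partial derivative in y:
  ∂F/∂x = 2x - 6
  ∂F/∂y = 2y - 2

so d/dx[F(x, y(x))] = ∂F/∂x + (∂F/∂y)·y' = 0. Rearranging,
  dy/dx = -(∂F/∂x)/(∂F/∂y) = -(2x - 6)/(2y - 2) = (3 - x)/(y - 1)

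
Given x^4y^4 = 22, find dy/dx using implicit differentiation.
Differentiate the relation implicitly: treat y = y(x) and apply the chain rule, so every y-derivative picks up a y' = dy/dx factor.

With everything moved to the left-hand side, differentiate term by term:
  d/dx[x^4y^4] = 4x^4y^3·y' + 4x^3y^4
  d/dx[-22] = 0

Separating the contributions that come from x directly and those that come through y:
  without y':      4x^3y^4
  multiplying y':  4x^4y^3

so (4x^3y^4) + (4x^4y^3)·y' = 0, and therefore
  dy/dx = -(4x^3y^4)/(4x^4y^3) = -y/x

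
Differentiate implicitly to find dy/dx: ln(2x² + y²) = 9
Differentiate both sides with respect to x, treating y as y(x). By the chain rule, any term containing y contributes a factor of y' = dy/dx when we differentiate it.

Move every term to one side and write the relation as F(x, y) = 0. Term by term,
  d/dx[ln(2x^2 + y^2)] = (4x + 2y·y')/(2x^2 + y^2)
  d/dx[-9] = 0

The pieces without y' make up ∂F/∂x and the coefficient of y' is ∂F/∂y:
  ∂F/∂x = 4x/(2x^2 + y^2),
  ∂F/∂y = 2y/(2x^2 + y^2).

Since d/dx[F] = ∂F/∂x + (∂F/∂y)·y' = 0, solve for y':
  (∂F/∂y)·y' = -∂F/∂x
  dy/dx = -(∂F/∂x)/(∂F/∂y) = -(4x/(2x^2 + y^2))/(2y/(2x^2 + y^2)) = -2x/y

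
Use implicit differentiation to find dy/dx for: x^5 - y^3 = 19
Differentiate the relation implicitly: treat y = y(x) and apply the chain rule, so every y-derivative picks up a y' = dy/dx factor.

With everything moved to the left-hand side, differentiate term by term:
  d/dx[x^5] = 5x^4
  d/dx[-y^3] = -3y^2·y'
  d/dx[-19] = 0

Separating the contributions that come from x directly and those that come through y:
  without y':      5x^4
  multiplying y':  -3y^2

so (5x^4) + (-3y^2)·y' = 0, and therefore
  dy/dx = -(5x^4)/(-3y^2) = 5x^4/(3y^2)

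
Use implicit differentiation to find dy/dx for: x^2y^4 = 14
Take d/dx of both sides. Since y is implicitly a function of x, the chain rule attaches a y' = dy/dx factor whenever we differentiate through y.

Set F(x, y) = (left side) − (right side), so the curve is F = 0. Differentiating each term of F:
  d/dx[x^2y^4] = 4x^2y^3·y' + 2xy^4
  d/dx[-14] = 0

Collecting, the y'-free part is the partial derivative in x and the y' coefficient is the partial derivative in y:
  ∂F/∂x = 2xy^4
  ∂F/∂y = 4x^2y^3

so d/dx[F(x, y(x))] = ∂F/∂x + (∂F/∂y)·y' = 0. Rearranging,
  dy/dx = -(∂F/∂x)/(∂F/∂y) = -(2xy^4)/(4x^2y^3) = -y/(2x)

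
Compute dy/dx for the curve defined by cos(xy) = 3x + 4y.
Apply d/dx to both sides, remembering that y depends on x. Each occurrence of y therefore brings in a y' = dy/dx via the chain rule.

With F(x, y) equal to the left-hand side minus the right, differentiate F term by term:
  d/dx[-3x] = -3
  d/dx[-4y] = -4·y'
  d/dx[cos(xy)] = -(x·y' + y)·sin(xy)
Adding these up, d/dx[F] = 0 becomes
  (-y·sin(xy) - 3) + (-x·sin(xy) - 4)·y' = 0,
so isolating y',
  dy/dx = -(-y·sin(xy) - 3)/(-x·sin(xy) - 4) = -(y·sin(xy) + 3)/(x·sin(xy) + 4)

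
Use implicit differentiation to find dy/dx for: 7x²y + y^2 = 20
Apply d/dx to both sides, remembering that y depends on x. Each occurrence of y therefore brings in a y' = dy/dx via the chain rule.

With F(x, y) equal to the left-hand side minus the right, differentiate F term by term:
  d/dx[7x^2y] = 7x^2·y' + 14xy
  d/dx[y^2] = 2y·y'
  d/dx[-20] = 0
Adding these up, d/dx[F] = 0 becomes
  (14xy) + (7x^2 + 2y)·y' = 0,
so isolating y',
  dy/dx = -(14xy)/(7x^2 + 2y) = -14xy/(7x^2 + 2y)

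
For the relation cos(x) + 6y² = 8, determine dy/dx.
Apply d/dx to both sides, remembering that y depends on x. Each occurrence of y therefore brings in a y' = dy/dx via the chain rule.

With F(x, y) equal to the left-hand side minus the right, differentiate F term by term:
  d/dx[6y^2] = 12y·y'
  d/dx[cos(x)] = -sin(x)
  d/dx[-8] = 0
Adding these up, d/dx[F] = 0 becomes
  (-sin(x)) + (12y)·y' = 0,
so isolating y',
  dy/dx = -(-sin(x))/(12y) = sin(x)/(12y)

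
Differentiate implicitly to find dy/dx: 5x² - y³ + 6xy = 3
Take d/dx of both sides. Since y is implicitly a function of x, the chain rule attaches a y' = dy/dx factor whenever we differentiate through y.

Set F(x, y) = (left side) − (right side), so the curve is F = 0. Differentiating each term of F:
  d/dx[5x^2] = 10x
  d/dx[6xy] = 6x·y' + 6y
  d/dx[-y^3] = -3y^2·y'
  d/dx[-3] = 0

Collecting, the y'-free part is the partial derivative in x and the y' coefficient is the partial derivative in y:
  ∂F/∂x = 10x + 6y
  ∂F/∂y = 6x - 3y^2

so d/dx[F(x, y(x))] = ∂F/∂x + (∂F/∂y)·y' = 0. Rearranging,
  dy/dx = -(∂F/∂x)/(∂F/∂y) = -(10x + 6y)/(6x - 3y^2) = 2(-5x - 3y)/(3(2x - y^2))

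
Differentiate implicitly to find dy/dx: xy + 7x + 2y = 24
Take d/dx of both sides. Since y is implicitly a function of x, the chain rule attaches a y' = dy/dx factor whenever we differentiate through y.

Set F(x, y) = (left side) − (right side), so the curve is F = 0. Differentiating each term of F:
  d/dx[xy] = x·y' + y
  d/dx[7x] = 7
  d/dx[2y] = 2·y'
  d/dx[-24] = 0

Collecting, the y'-free part is the partial derivative in x and the y' coefficient is the partial derivative in y:
  ∂F/∂x = y + 7
  ∂F/∂y = x + 2

so d/dx[F(x, y(x))] = ∂F/∂x + (∂F/∂y)·y' = 0. Rearranging,
  dy/dx = -(∂F/∂x)/(∂F/∂y) = -(y + 7)/(x + 2) = (-y - 7)/(x + 2)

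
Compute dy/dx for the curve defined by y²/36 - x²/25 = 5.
Apply d/dx to both sides, remembering that y depends on x. Each occurrence of y therefore brings in a y' = dy/dx via the chain rule.

With F(x, y) equal to the left-hand side minus the right, differentiate F term by term:
  d/dx[-x^2/25] = -2x/25
  d/dx[y^2/36] = y·y'/18
  d/dx[-5] = 0
Adding these up, d/dx[F] = 0 becomes
  (-2x/25) + (y/18)·y' = 0,
so isolating y',
  dy/dx = -(-2x/25)/(y/18) = 36x/(25y)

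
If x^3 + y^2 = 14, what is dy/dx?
Apply d/dx to both sides, remembering that y depends on x. Each occurrence of y therefore brings in a y' = dy/dx via the chain rule.

With F(x, y) equal to the left-hand side minus the right, differentiate F term by term:
  d/dx[x^3] = 3x^2
  d/dx[y^2] = 2y·y'
  d/dx[-14] = 0
Adding these up, d/dx[F] = 0 becomes
  (3x^2) + (2y)·y' = 0,
so isolating y',
  dy/dx = -(3x^2)/(2y) = -3x^2/(2y)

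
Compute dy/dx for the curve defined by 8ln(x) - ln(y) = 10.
Take d/dx of both sides. Since y is implicitly a function of x, the chain rule attaches a y' = dy/dx factor whenever we differentiate through y.

Set F(x, y) = (left side) − (right side), so the curve is F = 0. Differentiating each term of F:
  d/dx[8ln(x)] = 8/x
  d/dx[-ln(y)] = -y'/y
  d/dx[-10] = 0

Collecting, the y'-free part is the partial derivative in x and the y' coefficient is the partial derivative in y:
  ∂F/∂x = 8/x
  ∂F/∂y = -1/y

so d/dx[F(x, y(x))] = ∂F/∂x + (∂F/∂y)·y' = 0. Rearranging,
  dy/dx = -(∂F/∂x)/(∂F/∂y) = -(8/x)/(-1/y) = 8y/x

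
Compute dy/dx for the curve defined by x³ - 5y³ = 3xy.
Take d/dx of both sides. Since y is implicitly a function of x, the chain rule attaches a y' = dy/dx factor whenever we differentiate through y.

Set F(x, y) = (left side) − (right side), so the curve is F = 0. Differentiating each term of F:
  d/dx[x^3] = 3x^2
  d/dx[-3xy] = -3x·y' - 3y
  d/dx[-5y^3] = -15y^2·y'

Collecting, the y'-free part is the partial derivative in x and the y' coefficient is the partial derivative in y:
  ∂F/∂x = 3x^2 - 3y
  ∂F/∂y = -3x - 15y^2

so d/dx[F(x, y(x))] = ∂F/∂x + (∂F/∂y)·y' = 0. Rearranging,
  dy/dx = -(∂F/∂x)/(∂F/∂y) = -(3x^2 - 3y)/(-3x - 15y^2) = (x^2 - y)/(x + 5y^2)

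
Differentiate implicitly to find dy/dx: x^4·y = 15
Take d/dx of both sides. Since y is implicitly a function of x, the chain rule attaches a y' = dy/dx factor whenever we differentiate through y.

Set F(x, y) = (left side) − (right side), so the curve is F = 0. Differentiating each term of F:
  d/dx[x^4y] = x^4·y' + 4x^3y
  d/dx[-15] = 0

Collecting, the y'-free part is the partial derivative in x and the y' coefficient is the partial derivative in y:
  ∂F/∂x = 4x^3y
  ∂F/∂y = x^4

so d/dx[F(x, y(x))] = ∂F/∂x + (∂F/∂y)·y' = 0. Rearranging,
  dy/dx = -(∂F/∂x)/(∂F/∂y) = -(4x^3y)/(x^4) = -4y/x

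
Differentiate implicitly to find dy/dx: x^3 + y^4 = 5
Apply d/dx to both sides, remembering that y depends on x. Each occurrence of y therefore brings in a y' = dy/dx via the chain rule.

With F(x, y) equal to the left-hand side minus the right, differentiate F term by term:
  d/dx[x^3] = 3x^2
  d/dx[y^4] = 4y^3·y'
  d/dx[-5] = 0
Adding these up, d/dx[F] = 0 becomes
  (3x^2) + (4y^3)·y' = 0,
so isolating y',
  dy/dx = -(3x^2)/(4y^3) = -3x^2/(4y^3)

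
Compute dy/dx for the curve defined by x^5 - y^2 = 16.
Take d/dx of both sides. Since y is implicitly a function of x, the chain rule attaches a y' = dy/dx factor whenever we differentiate through y.

Set F(x, y) = (left side) − (right side), so the curve is F = 0. Differentiating each term of F:
  d/dx[x^5] = 5x^4
  d/dx[-y^2] = -2y·y'
  d/dx[-16] = 0

Collecting, the y'-free part is the partial derivative in x and the y' coefficient is the partial derivative in y:
  ∂F/∂x = 5x^4
  ∂F/∂y = -2y

so d/dx[F(x, y(x))] = ∂F/∂x + (∂F/∂y)·y' = 0. Rearranging,
  dy/dx = -(∂F/∂x)/(∂F/∂y) = -(5x^4)/(-2y) = 5x^4/(2y)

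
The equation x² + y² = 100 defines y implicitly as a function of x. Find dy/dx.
Differentiate the relation implicitly: treat y = y(x) and apply the chain rule, so every y-derivative picks up a y' = dy/dx factor.

With everything moved to the left-hand side, differentiate term by term:
  d/dx[x^2] = 2x
  d/dx[y^2] = 2y·y'
  d/dx[-100] = 0

Separating the contributions that come from x directly and those that come through y:
  without y':      2x
  multiplying y':  2y

so (2x) + (2y)·y' = 0, and therefore
  dy/dx = -(2x)/(2y) = -x/y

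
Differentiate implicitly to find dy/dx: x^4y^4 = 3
Apply d/dx to both sides, remembering that y depends on x. Each occurrence of y therefore brings in a y' = dy/dx via the chain rule.

With F(x, y) equal to the left-hand side minus the right, differentiate F term by term:
  d/dx[x^4y^4] = 4x^4y^3·y' + 4x^3y^4
  d/dx[-3] = 0
Adding these up, d/dx[F] = 0 becomes
  (4x^3y^4) + (4x^4y^3)·y' = 0,
so isolating y',
  dy/dx = -(4x^3y^4)/(4x^4y^3) = -y/x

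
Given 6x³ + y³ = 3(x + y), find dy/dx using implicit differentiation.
Differentiate both sides with respect to x, treating y as y(x). By the chain rule, any term containing y contributes a factor of y' = dy/dx when we differentiate it.

Move every term to one side and write the relation as F(x, y) = 0. Term by term,
  d/dx[6x^3] = 18x^2
  d/dx[-3x] = -3
  d/dx[y^3] = 3y^2·y'
  d/dx[-3y] = -3·y'

The pieces without y' make up ∂F/∂x and the coefficient of y' is ∂F/∂y:
  ∂F/∂x = 18x^2 - 3,
  ∂F/∂y = 3y^2 - 3.

Since d/dx[F] = ∂F/∂x + (∂F/∂y)·y' = 0, solve for y':
  (∂F/∂y)·y' = -∂F/∂x
  dy/dx = -(∂F/∂x)/(∂F/∂y) = -(18x^2 - 3)/(3y^2 - 3) = (1 - 6x^2)/(y^2 - 1)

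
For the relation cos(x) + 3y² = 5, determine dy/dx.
Differentiate both sides with respect to x, treating y as y(x). By the chain rule, any term containing y contributes a factor of y' = dy/dx when we differentiate it.

Move every term to one side and write the relation as F(x, y) = 0. Term by term,
  d/dx[3y^2] = 6y·y'
  d/dx[cos(x)] = -sin(x)
  d/dx[-5] = 0

The pieces without y' make up ∂F/∂x and the coefficient of y' is ∂F/∂y:
  ∂F/∂x = -sin(x),
  ∂F/∂y = 6y.

Since d/dx[F] = ∂F/∂x + (∂F/∂y)·y' = 0, solve for y':
  (∂F/∂y)·y' = -∂F/∂x
  dy/dx = -(∂F/∂x)/(∂F/∂y) = -(-sin(x))/(6y) = sin(x)/(6y)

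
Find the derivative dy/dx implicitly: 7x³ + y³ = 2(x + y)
Apply d/dx to both sides, remembering that y depends on x. Each occurrence of y therefore brings in a y' = dy/dx via the chain rule.

With F(x, y) equal to the left-hand side minus the right, differentiate F term by term:
  d/dx[7x^3] = 21x^2
  d/dx[-2x] = -2
  d/dx[y^3] = 3y^2·y'
  d/dx[-2y] = -2·y'
Adding these up, d/dx[F] = 0 becomes
  (21x^2 - 2) + (3y^2 - 2)·y' = 0,
so isolating y',
  dy/dx = -(21x^2 - 2)/(3y^2 - 2) = (2 - 21x^2)/(3y^2 - 2)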